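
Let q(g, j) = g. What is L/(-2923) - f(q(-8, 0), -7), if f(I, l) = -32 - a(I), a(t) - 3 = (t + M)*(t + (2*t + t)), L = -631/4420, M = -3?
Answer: 4999909051/12919660 ≈ 387.00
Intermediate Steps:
L = -631/4420 (L = -631*1/4420 = -631/4420 ≈ -0.14276)
a(t) = 3 + 4*t*(-3 + t) (a(t) = 3 + (t - 3)*(t + (2*t + t)) = 3 + (-3 + t)*(t + 3*t) = 3 + (-3 + t)*(4*t) = 3 + 4*t*(-3 + t))
f(I, l) = -35 - 4*I² + 12*I (f(I, l) = -32 - (3 - 12*I + 4*I²) = -32 + (-3 - 4*I² + 12*I) = -35 - 4*I² + 12*I)
L/(-2923) - f(q(-8, 0), -7) = -631/4420/(-2923) - (-35 - 4*(-8)² + 12*(-8)) = -631/4420*(-1/2923) - (-35 - 4*64 - 96) = 631/12919660 - (-35 - 256 - 96) = 631/12919660 - 1*(-387) = 631/12919660 + 387 = 4999909051/12919660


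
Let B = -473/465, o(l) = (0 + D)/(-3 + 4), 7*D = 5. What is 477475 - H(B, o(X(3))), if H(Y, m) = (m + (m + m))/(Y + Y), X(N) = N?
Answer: 3161846425/6622 ≈ 4.7748e+5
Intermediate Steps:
D = 5/7 (D = (⅐)*5 = 5/7 ≈ 0.71429)
o(l) = 5/7 (o(l) = (0 + 5/7)/(-3 + 4) = (5/7)/1 = (5/7)*1 = 5/7)
B = -473/465 (B = -473*1/465 = -473/465 ≈ -1.0172)
H(Y, m) = 3*m/(2*Y) (H(Y, m) = (m + 2*m)/((2*Y)) = (3*m)*(1/(2*Y)) = 3*m/(2*Y))
477475 - H(B, o(X(3))) = 477475 - 3*5/(2*7*(-473/465)) = 477475 - 3*5*(-465)/(2*7*473) = 477475 - 1*(-6975/6622) = 477475 + 6975/6622 = 3161846425/6622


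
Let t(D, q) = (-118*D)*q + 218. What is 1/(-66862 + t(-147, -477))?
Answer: -1/8340686 ≈ -1.1989e-7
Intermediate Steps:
t(D, q) = 218 - 118*D*q (t(D, q) = -118*D*q + 218 = 218 - 118*D*q)
1/(-66862 + t(-147, -477)) = 1/(-66862 + (218 - 118*(-147)*(-477))) = 1/(-66862 + (218 - 8274042)) = 1/(-66862 - 8273824) = 1/(-8340686) = -1/8340686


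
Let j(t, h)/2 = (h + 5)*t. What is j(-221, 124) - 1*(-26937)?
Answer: -30081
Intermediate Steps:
j(t, h) = 2*t*(5 + h) (j(t, h) = 2*((h + 5)*t) = 2*((5 + h)*t) = 2*(t*(5 + h)) = 2*t*(5 + h))
j(-221, 124) - 1*(-26937) = 2*(-221)*(5 + 124) - 1*(-26937) = 2*(-221)*129 + 26937 = -57018 + 26937 = -30081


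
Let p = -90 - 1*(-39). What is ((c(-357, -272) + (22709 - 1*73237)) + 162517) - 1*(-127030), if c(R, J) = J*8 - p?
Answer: 236894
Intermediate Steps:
p = -51 (p = -90 + 39 = -51)
c(R, J) = 51 + 8*J (c(R, J) = J*8 - 1*(-51) = 8*J + 51 = 51 + 8*J)
((c(-357, -272) + (22709 - 1*73237)) + 162517) - 1*(-127030) = (((51 + 8*(-272)) + (22709 - 1*73237)) + 162517) - 1*(-127030) = (((51 - 2176) + (22709 - 73237)) + 162517) + 127030 = ((-2125 - 50528) + 162517) + 127030 = (-52653 + 162517) + 127030 = 109864 + 127030 = 236894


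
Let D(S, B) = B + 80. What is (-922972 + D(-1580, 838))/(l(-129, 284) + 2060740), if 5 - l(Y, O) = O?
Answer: -922054/2060461 ≈ -0.44750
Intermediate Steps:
D(S, B) = 80 + B
l(Y, O) = 5 - O
(-922972 + D(-1580, 838))/(l(-129, 284) + 2060740) = (-922972 + (80 + 838))/((5 - 1*284) + 2060740) = (-922972 + 918)/((5 - 284) + 2060740) = -922054/(-279 + 2060740) = -922054/2060461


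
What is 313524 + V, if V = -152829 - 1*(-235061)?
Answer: 395756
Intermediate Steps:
V = 82232 (V = -152829 + 235061 = 82232)
313524 + V = 313524 + 82232 = 395756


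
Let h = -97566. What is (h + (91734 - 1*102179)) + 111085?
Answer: 3074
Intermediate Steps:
(h + (91734 - 1*102179)) + 111085 = (-97566 + (91734 - 1*102179)) + 111085 = (-97566 + (91734 - 102179)) + 111085 = (-97566 - 10445) + 111085 = -108011 + 111085 = 3074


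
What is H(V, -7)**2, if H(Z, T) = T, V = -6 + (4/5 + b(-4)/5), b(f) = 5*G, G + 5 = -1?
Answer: 49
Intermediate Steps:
G = -6 (G = -5 - 1 = -6)
b(f) = -30 (b(f) = 5*(-6) = -30)
V = -56/5 (V = -6 + (4/5 - 30/5) = -6 + (4*(1/5) - 30*1/5) = -6 + (4/5 - 6) = -6 - 26/5 = -56/5 ≈ -11.200)
H(V, -7)**2 = (-7)**2 = 49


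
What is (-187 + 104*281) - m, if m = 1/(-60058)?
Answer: 1743904147/60058 ≈ 29037.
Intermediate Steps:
m = -1/60058 ≈ -1.6651e-5
(-187 + 104*281) - m = (-187 + 104*281) - 1*(-1/60058) = (-187 + 29224) + 1/60058 = 29037 + 1/60058 = 1743904147/60058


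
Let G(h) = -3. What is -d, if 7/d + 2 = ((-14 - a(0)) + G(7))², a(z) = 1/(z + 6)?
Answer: -252/10537 ≈ -0.023916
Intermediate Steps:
a(z) = 1/(6 + z)
d = 252/10537 (d = 7/(-2 + ((-14 - 1/(6 + 0)) - 3)²) = 7/(-2 + ((-14 - 1/6) - 3)²) = 7/(-2 + ((-14 - 1*⅙) - 3)²) = 7/(-2 + ((-14 - ⅙) - 3)²) = 7/(-2 + (-85/6 - 3)²) = 7/(-2 + (-103/6)²) = 7/(-2 + 10609/36) = 7/(10537/36) = 7*(36/10537) = 252/10537 ≈ 0.023916)
-d = -1*252/10537 = -252/10537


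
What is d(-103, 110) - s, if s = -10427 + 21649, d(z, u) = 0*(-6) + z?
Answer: -11325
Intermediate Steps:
d(z, u) = z (d(z, u) = 0 + z = z)
s = 11222
d(-103, 110) - s = -103 - 1*11222 = -103 - 11222 = -11325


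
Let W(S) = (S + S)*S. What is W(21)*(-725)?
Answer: -639450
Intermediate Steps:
W(S) = 2*S**2 (W(S) = (2*S)*S = 2*S**2)
W(21)*(-725) = (2*21**2)*(-725) = (2*441)*(-725) = 882*(-725) = -639450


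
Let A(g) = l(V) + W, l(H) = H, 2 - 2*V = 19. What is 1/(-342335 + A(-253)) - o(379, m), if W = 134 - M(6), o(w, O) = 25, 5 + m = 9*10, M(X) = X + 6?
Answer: -17111077/684443 ≈ -25.000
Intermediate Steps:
M(X) = 6 + X
V = -17/2 (V = 1 - ½*19 = 1 - 19/2 = -17/2 ≈ -8.5000)
m = 85 (m = -5 + 9*10 = -5 + 90 = 85)
W = 122 (W = 134 - (6 + 6) = 134 - 1*12 = 134 - 12 = 122)
A(g) = 227/2 (A(g) = -17/2 + 122 = 227/2)
1/(-342335 + A(-253)) - o(379, m) = 1/(-342335 + 227/2) - 1*25 = 1/(-684443/2) - 25 = -2/684443 - 25 = -17111077/684443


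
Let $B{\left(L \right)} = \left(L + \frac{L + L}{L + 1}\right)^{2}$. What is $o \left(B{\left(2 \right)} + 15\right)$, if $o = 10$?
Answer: $\frac{2350}{9} \approx 261.11$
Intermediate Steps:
$B{\left(L \right)} = \left(L + \frac{2 L}{1 + L}\right)^{2}$
$o \left(B{\left(2 \right)} + 15\right) = 10 \left(\frac{2^{2} \left(3 + 2\right)^{2}}{\left(1 + 2\right)^{2}} + 15\right) = 10 \left(\frac{4 \cdot 5^{2}}{9} + 15\right) = 10 \left(4 \cdot \frac{1}{9} \cdot 25 + 15\right) = 10 \left(\frac{100}{9} + 15\right) = 10 \cdot \frac{235}{9} = \frac{2350}{9}$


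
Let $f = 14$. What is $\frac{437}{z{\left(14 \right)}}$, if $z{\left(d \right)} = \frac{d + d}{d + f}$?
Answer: $437$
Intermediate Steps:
$z{\left(d \right)} = \frac{2 d}{14 + d}$ ($z{\left(d \right)} = \frac{d + d}{d + 14} = \frac{2 d}{14 + d}$)
$\frac{437}{z{\left(14 \right)}} = \frac{437}{2 \cdot 14 \frac{1}{14 + 14}} = \frac{437}{2 \cdot 14 \cdot \frac{1}{28}} = \frac{437}{1} = 437 \cdot 1 = 437$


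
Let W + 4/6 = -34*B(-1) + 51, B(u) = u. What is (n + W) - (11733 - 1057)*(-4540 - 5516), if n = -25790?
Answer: 321996451/3 ≈ 1.0733e+8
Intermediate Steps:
W = 253/3 (W = -2/3 + (-34*(-1) + 51) = -2/3 + (34 + 51) = -2/3 + 85 = 253/3 ≈ 84.333)
(n + W) - (11733 - 1057)*(-4540 - 5516) = (-25790 + 253/3) - (11733 - 1057)*(-4540 - 5516) = -77117/3 - 10676*(-10056) = -77117/3 - 1*(-107357856) = -77117/3 + 107357856 = 321996451/3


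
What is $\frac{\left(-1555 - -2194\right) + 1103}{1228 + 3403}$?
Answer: $\frac{1742}{4631} \approx 0.37616$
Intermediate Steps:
$\frac{\left(-1555 - -2194\right) + 1103}{1228 + 3403} = \frac{\left(-1555 + 2194\right) + 1103}{4631} = \left(639 + 1103\right) \frac{1}{4631} = 1742 \cdot \frac{1}{4631} = \frac{1742}{4631}$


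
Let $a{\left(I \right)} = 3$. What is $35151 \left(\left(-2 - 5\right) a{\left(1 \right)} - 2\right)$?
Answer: $-808473$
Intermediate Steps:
$35151 \left(\left(-2 - 5\right) a{\left(1 \right)} - 2\right) = 35151 \left(\left(-2 - 5\right) 3 - 2\right) = 35151 \left(\left(-7\right) 3 - 2\right) = 35151 \left(-21 - 2\right) = 35151 \left(-23\right) = -808473$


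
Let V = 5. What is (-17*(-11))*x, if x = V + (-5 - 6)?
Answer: -1122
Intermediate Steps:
x = -6 (x = 5 + (-5 - 6) = 5 - 11 = -6)
(-17*(-11))*x = -17*(-11)*(-6) = 187*(-6) = -1122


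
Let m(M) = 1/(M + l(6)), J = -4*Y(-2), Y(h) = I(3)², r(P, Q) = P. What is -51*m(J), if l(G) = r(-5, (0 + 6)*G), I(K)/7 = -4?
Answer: 17/1047 ≈ 0.016237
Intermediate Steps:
I(K) = -28 (I(K) = 7*(-4) = -28)
l(G) = -5
Y(h) = 784 (Y(h) = (-28)² = 784)
J = -3136 (J = -4*784 = -3136)
m(M) = 1/(-5 + M) (m(M) = 1/(M - 5) = 1/(-5 + M))
-51*m(J) = -51/(-5 - 3136) = -51/(-3141) = -51*(-1/3141) = 17/1047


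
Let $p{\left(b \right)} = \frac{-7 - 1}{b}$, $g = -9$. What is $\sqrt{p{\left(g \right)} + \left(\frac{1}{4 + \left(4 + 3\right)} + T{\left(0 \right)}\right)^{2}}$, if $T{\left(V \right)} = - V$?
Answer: $\frac{\sqrt{977}}{33} \approx 0.94718$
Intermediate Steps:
$p{\left(b \right)} = - \frac{8}{b}$
$\sqrt{p{\left(g \right)} + \left(\frac{1}{4 + \left(4 + 3\right)} + T{\left(0 \right)}\right)^{2}} = \sqrt{- \frac{8}{-9} + \left(\frac{1}{4 + \left(4 + 3\right)} - 0\right)^{2}} = \sqrt{\left(-8\right) \left(- \frac{1}{9}\right) + \left(\frac{1}{4 + 7} + 0\right)^{2}} = \sqrt{\frac{8}{9} + \left(\frac{1}{11} + 0\right)^{2}} = \sqrt{\frac{8}{9} + \left(\frac{1}{11}\right)^{2}} = \sqrt{\frac{8}{9} + \frac{1}{121}} = \sqrt{\frac{977}{1089}} = \frac{\sqrt{977}}{33}$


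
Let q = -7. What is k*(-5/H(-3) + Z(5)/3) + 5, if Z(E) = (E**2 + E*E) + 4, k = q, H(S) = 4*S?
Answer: -1487/12 ≈ -123.92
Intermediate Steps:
k = -7
Z(E) = 4 + 2*E**2 (Z(E) = (E**2 + E**2) + 4 = 2*E**2 + 4 = 4 + 2*E**2)
k*(-5/H(-3) + Z(5)/3) + 5 = -7*(-5/(4*(-3)) + (4 + 2*5**2)/3) + 5 = -7*(-5/(-12) + (4 + 2*25)*(1/3)) + 5 = -7*(-5*(-1/12) + (4 + 50)*(1/3)) + 5 = -7*(5/12 + 54*(1/3)) + 5 = -7*(5/12 + 18) + 5 = -7*221/12 + 5 = -1547/12 + 5 = -1487/12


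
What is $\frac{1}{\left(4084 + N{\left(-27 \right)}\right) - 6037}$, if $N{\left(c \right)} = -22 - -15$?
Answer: $- \frac{1}{1960} \approx -0.0005102$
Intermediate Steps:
$N{\left(c \right)} = -7$ ($N{\left(c \right)} = -22 + 15 = -7$)
$\frac{1}{\left(4084 + N{\left(-27 \right)}\right) - 6037} = \frac{1}{\left(4084 - 7\right) - 6037} = \frac{1}{4077 - 6037} = \frac{1}{-1960} = - \frac{1}{1960}$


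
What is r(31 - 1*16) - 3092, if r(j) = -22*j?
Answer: -3422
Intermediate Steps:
r(31 - 1*16) - 3092 = -22*(31 - 1*16) - 3092 = -22*(31 - 16) - 3092 = -22*15 - 3092 = -330 - 3092 = -3422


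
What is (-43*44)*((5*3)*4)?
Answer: -113520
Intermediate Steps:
(-43*44)*((5*3)*4) = -28380*4 = -1892*60 = -113520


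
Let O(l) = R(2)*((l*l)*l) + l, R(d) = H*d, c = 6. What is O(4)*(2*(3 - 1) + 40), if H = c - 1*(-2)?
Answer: 45232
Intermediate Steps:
H = 8 (H = 6 - 1*(-2) = 6 + 2 = 8)
R(d) = 8*d
O(l) = l + 16*l³ (O(l) = (8*2)*((l*l)*l) + l = 16*(l²*l) + l = 16*l³ + l = l + 16*l³)
O(4)*(2*(3 - 1) + 40) = (4 + 16*4³)*(2*(3 - 1) + 40) = (4 + 16*64)*(2*2 + 40) = (4 + 1024)*(4 + 40) = 1028*44 = 45232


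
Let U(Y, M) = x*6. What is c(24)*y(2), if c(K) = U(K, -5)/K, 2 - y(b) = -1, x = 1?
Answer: ¾ ≈ 0.75000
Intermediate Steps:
U(Y, M) = 6 (U(Y, M) = 1*6 = 6)
y(b) = 3 (y(b) = 2 - 1*(-1) = 2 + 1 = 3)
c(K) = 6/K
c(24)*y(2) = (6/24)*3 = (6*(1/24))*3 = (¼)*3 = ¾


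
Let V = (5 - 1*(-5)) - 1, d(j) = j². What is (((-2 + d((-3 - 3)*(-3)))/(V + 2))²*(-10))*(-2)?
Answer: 2073680/121 ≈ 17138.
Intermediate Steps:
V = 9 (V = (5 + 5) - 1 = 10 - 1 = 9)
(((-2 + d((-3 - 3)*(-3)))/(V + 2))²*(-10))*(-2) = (((-2 + ((-3 - 3)*(-3))²)/(9 + 2))²*(-10))*(-2) = (((-2 + (-6*(-3))²)/11)²*(-10))*(-2) = (((-2 + 18²)*(1/11))²*(-10))*(-2) = (((-2 + 324)*(1/11))²*(-10))*(-2) = ((322*(1/11))²*(-10))*(-2) = ((322/11)²*(-10))*(-2) = ((103684/121)*(-10))*(-2) = -1036840/121*(-2) = 2073680/121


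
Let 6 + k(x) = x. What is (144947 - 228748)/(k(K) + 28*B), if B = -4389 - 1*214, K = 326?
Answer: 83801/128564 ≈ 0.65182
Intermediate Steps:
k(x) = -6 + x
B = -4603 (B = -4389 - 214 = -4603)
(144947 - 228748)/(k(K) + 28*B) = (144947 - 228748)/((-6 + 326) + 28*(-4603)) = -83801/(320 - 128884) = -83801/(-128564) = -83801*(-1/128564) = 83801/128564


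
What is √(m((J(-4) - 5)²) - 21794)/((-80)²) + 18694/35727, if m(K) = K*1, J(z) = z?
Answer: 18694/35727 + I*√21713/6400 ≈ 0.52325 + 0.023024*I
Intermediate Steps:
m(K) = K
√(m((J(-4) - 5)²) - 21794)/((-80)²) + 18694/35727 = √((-4 - 5)² - 21794)/((-80)²) + 18694/35727 = √((-9)² - 21794)/6400 + 18694*(1/35727) = √(81 - 21794)*(1/6400) + 18694/35727 = √(-21713)*(1/6400) + 18694/35727 = (I*√21713)*(1/6400) + 18694/35727 = I*√21713/6400 + 18694/35727 = 18694/35727 + I*√21713/6400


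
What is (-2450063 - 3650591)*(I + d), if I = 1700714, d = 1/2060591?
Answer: -21379595295326631650/2060591 ≈ -1.0375e+13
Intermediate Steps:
d = 1/2060591 ≈ 4.8530e-7
(-2450063 - 3650591)*(I + d) = (-2450063 - 3650591)*(1700714 + 1/2060591) = -6100654*3504475961975/2060591 = -21379595295326631650/2060591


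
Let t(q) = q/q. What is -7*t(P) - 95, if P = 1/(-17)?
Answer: -102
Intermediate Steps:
P = -1/17 ≈ -0.058824
t(q) = 1
-7*t(P) - 95 = -7*1 - 95 = -7 - 95 = -102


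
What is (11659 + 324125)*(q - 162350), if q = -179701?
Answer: -114855252984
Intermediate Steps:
(11659 + 324125)*(q - 162350) = (11659 + 324125)*(-179701 - 162350) = 335784*(-342051) = -114855252984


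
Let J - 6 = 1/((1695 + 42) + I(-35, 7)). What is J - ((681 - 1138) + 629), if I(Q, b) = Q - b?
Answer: -281369/1695 ≈ -166.00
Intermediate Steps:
J = 10171/1695 (J = 6 + 1/((1695 + 42) + (-35 - 1*7)) = 6 + 1/(1737 + (-35 - 7)) = 6 + 1/(1737 - 42) = 6 + 1/1695 = 10171/1695 ≈ 6.0006)
J - ((681 - 1138) + 629) = 10171/1695 - ((681 - 1138) + 629) = 10171/1695 - (-457 + 629) = 10171/1695 - 1*172 = 10171/1695 - 172 = -281369/1695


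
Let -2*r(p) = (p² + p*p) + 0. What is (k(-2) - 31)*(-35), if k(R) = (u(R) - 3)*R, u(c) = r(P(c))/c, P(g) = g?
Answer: 1015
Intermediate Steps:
r(p) = -p² (r(p) = -((p² + p*p) + 0)/2 = -((p² + p²) + 0)/2 = -(2*p² + 0)/2 = -p²)
u(c) = -c (u(c) = (-c²)/c = -c)
k(R) = R*(-3 - R) (k(R) = (-R - 3)*R = (-3 - R)*R = R*(-3 - R))
(k(-2) - 31)*(-35) = (-1*(-2)*(3 - 2) - 31)*(-35) = (-1*(-2)*1 - 31)*(-35) = (2 - 31)*(-35) = -29*(-35) = 1015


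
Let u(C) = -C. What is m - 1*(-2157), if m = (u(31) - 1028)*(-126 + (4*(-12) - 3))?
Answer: 189600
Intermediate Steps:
m = 187443 (m = (-1*31 - 1028)*(-126 + (4*(-12) - 3)) = (-31 - 1028)*(-126 + (-48 - 3)) = -1059*(-126 - 51) = -1059*(-177) = 187443)
m - 1*(-2157) = 187443 - 1*(-2157) = 187443 + 2157 = 189600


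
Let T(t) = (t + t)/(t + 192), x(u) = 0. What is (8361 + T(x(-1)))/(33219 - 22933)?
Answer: 8361/10286 ≈ 0.81285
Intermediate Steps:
T(t) = 2*t/(192 + t) (T(t) = (2*t)/(192 + t) = 2*t/(192 + t))
(8361 + T(x(-1)))/(33219 - 22933) = (8361 + 2*0/(192 + 0))/(33219 - 22933) = (8361 + 2*0/192)/10286 = (8361 + 2*0*(1/192))*(1/10286) = (8361 + 0)*(1/10286) = 8361*(1/10286) = 8361/10286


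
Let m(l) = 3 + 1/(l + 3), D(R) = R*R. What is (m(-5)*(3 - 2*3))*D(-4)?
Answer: -120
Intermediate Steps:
D(R) = R²
m(l) = 3 + 1/(3 + l)
(m(-5)*(3 - 2*3))*D(-4) = (((10 + 3*(-5))/(3 - 5))*(3 - 2*3))*(-4)² = (((10 - 15)/(-2))*(3 - 6))*16 = (-½*(-5)*(-3))*16 = ((5/2)*(-3))*16 = -15/2*16 = -120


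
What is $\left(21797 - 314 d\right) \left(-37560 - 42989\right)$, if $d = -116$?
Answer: $-4689643329$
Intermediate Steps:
$\left(21797 - 314 d\right) \left(-37560 - 42989\right) = \left(21797 - -36424\right) \left(-37560 - 42989\right) = \left(21797 + 36424\right) \left(-80549\right) = 58221 \left(-80549\right) = -4689643329$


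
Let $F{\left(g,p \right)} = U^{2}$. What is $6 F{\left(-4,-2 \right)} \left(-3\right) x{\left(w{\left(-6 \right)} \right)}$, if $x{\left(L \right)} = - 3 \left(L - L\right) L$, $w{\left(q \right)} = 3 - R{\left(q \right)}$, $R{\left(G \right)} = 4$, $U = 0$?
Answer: $0$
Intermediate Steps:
$w{\left(q \right)} = -1$ ($w{\left(q \right)} = 3 - 4 = -1$)
$F{\left(g,p \right)} = 0$ ($F{\left(g,p \right)} = 0^{2} = 0$)
$x{\left(L \right)} = 0$ ($x{\left(L \right)} = \left(-3\right) 0 L = 0 L = 0$)
$6 F{\left(-4,-2 \right)} \left(-3\right) x{\left(w{\left(-6 \right)} \right)} = 6 \cdot 0 \left(-3\right) 0 = 0 \left(-3\right) 0 = 0 \cdot 0 = 0$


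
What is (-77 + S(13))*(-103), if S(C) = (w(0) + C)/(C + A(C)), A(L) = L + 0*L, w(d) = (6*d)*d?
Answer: 15759/2 ≈ 7879.5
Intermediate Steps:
w(d) = 6*d²
A(L) = L (A(L) = L + 0 = L)
S(C) = ½ (S(C) = (6*0² + C)/(C + C) = (6*0 + C)/((2*C)) = (0 + C)*(1/(2*C)) = C*(1/(2*C)) = ½)
(-77 + S(13))*(-103) = (-77 + ½)*(-103) = -153/2*(-103) = 15759/2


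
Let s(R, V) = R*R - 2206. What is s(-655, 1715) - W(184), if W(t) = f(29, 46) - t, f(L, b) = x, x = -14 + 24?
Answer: 426993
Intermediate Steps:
x = 10
f(L, b) = 10
W(t) = 10 - t
s(R, V) = -2206 + R² (s(R, V) = R² - 2206 = -2206 + R²)
s(-655, 1715) - W(184) = (-2206 + (-655)²) - (10 - 1*184) = (-2206 + 429025) - (10 - 184) = 426819 - 1*(-174) = 426819 + 174 = 426993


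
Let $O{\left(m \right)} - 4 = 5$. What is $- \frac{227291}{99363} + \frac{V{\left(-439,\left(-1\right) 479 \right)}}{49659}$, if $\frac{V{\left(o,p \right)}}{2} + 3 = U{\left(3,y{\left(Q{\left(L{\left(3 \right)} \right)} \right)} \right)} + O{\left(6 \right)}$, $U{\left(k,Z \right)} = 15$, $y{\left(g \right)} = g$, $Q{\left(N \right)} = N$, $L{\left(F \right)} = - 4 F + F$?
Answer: $- \frac{3760956841}{1644755739} \approx -2.2866$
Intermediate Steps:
$L{\left(F \right)} = - 3 F$
$O{\left(m \right)} = 9$ ($O{\left(m \right)} = 4 + 5 = 9$)
$V{\left(o,p \right)} = 42$ ($V{\left(o,p \right)} = -6 + 2 \left(15 + 9\right) = -6 + 2 \cdot 24 = -6 + 48 = 42$)
$- \frac{227291}{99363} + \frac{V{\left(-439,\left(-1\right) 479 \right)}}{49659} = - \frac{227291}{99363} + \frac{42}{49659} = \left(-227291\right) \frac{1}{99363} + 42 \cdot \frac{1}{49659} = - \frac{227291}{99363} + \frac{14}{16553} = - \frac{3760956841}{1644755739}$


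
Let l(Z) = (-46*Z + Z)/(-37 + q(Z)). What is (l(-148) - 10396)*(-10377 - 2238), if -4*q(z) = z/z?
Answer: 19876749060/149 ≈ 1.3340e+8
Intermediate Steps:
q(z) = -¼ (q(z) = -z/(4*z) = -¼*1 = -¼)
l(Z) = 180*Z/149 (l(Z) = (-46*Z + Z)/(-37 - ¼) = (-45*Z)/(-149/4) = -45*Z*(-4/149) = 180*Z/149)
(l(-148) - 10396)*(-10377 - 2238) = ((180/149)*(-148) - 10396)*(-10377 - 2238) = (-26640/149 - 10396)*(-12615) = -1575644/149*(-12615) = 19876749060/149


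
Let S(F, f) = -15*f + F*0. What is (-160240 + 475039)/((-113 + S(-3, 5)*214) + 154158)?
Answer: 314799/137995 ≈ 2.2812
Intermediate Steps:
S(F, f) = -15*f (S(F, f) = -15*f + 0 = -15*f)
(-160240 + 475039)/((-113 + S(-3, 5)*214) + 154158) = (-160240 + 475039)/((-113 - 15*5*214) + 154158) = 314799/((-113 - 75*214) + 154158) = 314799/((-113 - 16050) + 154158) = 314799/(-16163 + 154158) = 314799/137995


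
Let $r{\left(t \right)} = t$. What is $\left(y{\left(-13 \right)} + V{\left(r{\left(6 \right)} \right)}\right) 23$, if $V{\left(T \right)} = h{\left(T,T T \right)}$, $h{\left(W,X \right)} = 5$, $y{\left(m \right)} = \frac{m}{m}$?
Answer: $138$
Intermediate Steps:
$y{\left(m \right)} = 1$
$V{\left(T \right)} = 5$
$\left(y{\left(-13 \right)} + V{\left(r{\left(6 \right)} \right)}\right) 23 = \left(1 + 5\right) 23 = 6 \cdot 23 = 138$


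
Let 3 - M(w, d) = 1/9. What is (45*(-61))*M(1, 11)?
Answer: -7930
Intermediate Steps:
M(w, d) = 26/9 (M(w, d) = 3 - 1/9 = 3 - 1*⅑ = 3 - ⅑ = 26/9)
(45*(-61))*M(1, 11) = (45*(-61))*(26/9) = -2745*26/9 = -7930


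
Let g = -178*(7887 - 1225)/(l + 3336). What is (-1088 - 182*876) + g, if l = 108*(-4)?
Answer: -116833979/726 ≈ -1.6093e+5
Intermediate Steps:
l = -432
g = -296459/726 (g = -178*(7887 - 1225)/(-432 + 3336) = -1185836/2904 = -178*3331/1452 = -296459/726 ≈ -408.35)
(-1088 - 182*876) + g = (-1088 - 182*876) - 296459/726 = (-1088 - 159432) - 296459/726 = -160520 - 296459/726 = -116833979/726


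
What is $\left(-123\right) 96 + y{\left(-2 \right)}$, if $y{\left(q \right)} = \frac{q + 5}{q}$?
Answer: $- \frac{23619}{2} \approx -11810.0$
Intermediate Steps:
$y{\left(q \right)} = \frac{5 + q}{q}$
$\left(-123\right) 96 + y{\left(-2 \right)} = \left(-123\right) 96 + \frac{5 - 2}{-2} = -11808 - \frac{3}{2} = - \frac{23619}{2}$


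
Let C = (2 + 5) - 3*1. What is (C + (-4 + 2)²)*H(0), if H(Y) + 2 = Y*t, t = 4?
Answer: -16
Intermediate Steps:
C = 4 (C = 7 - 3 = 4)
H(Y) = -2 + 4*Y (H(Y) = -2 + Y*4 = -2 + 4*Y)
(C + (-4 + 2)²)*H(0) = (4 + (-4 + 2)²)*(-2 + 4*0) = (4 + (-2)²)*(-2 + 0) = (4 + 4)*(-2) = 8*(-2) = -16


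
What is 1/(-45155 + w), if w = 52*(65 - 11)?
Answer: -1/42347 ≈ -2.3614e-5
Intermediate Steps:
w = 2808 (w = 52*54 = 2808)
1/(-45155 + w) = 1/(-45155 + 2808) = 1/(-42347) = -1/42347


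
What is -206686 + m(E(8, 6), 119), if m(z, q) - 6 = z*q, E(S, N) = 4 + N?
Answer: -205490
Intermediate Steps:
m(z, q) = 6 + q*z (m(z, q) = 6 + z*q = 6 + q*z)
-206686 + m(E(8, 6), 119) = -206686 + (6 + 119*(4 + 6)) = -206686 + (6 + 119*10) = -206686 + (6 + 1190) = -206686 + 1196 = -205490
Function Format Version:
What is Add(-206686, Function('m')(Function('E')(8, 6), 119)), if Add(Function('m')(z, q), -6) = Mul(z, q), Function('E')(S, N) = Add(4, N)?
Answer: -205490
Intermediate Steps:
Function('m')(z, q) = Add(6, Mul(q, z)) (Function('m')(z, q) = Add(6, Mul(z, q)) = Add(6, Mul(q, z)))
Add(-206686, Function('m')(Function('E')(8, 6), 119)) = Add(-206686, Add(6, Mul(119, Add(4, 6)))) = Add(-206686, Add(6, Mul(119, 10))) = Add(-206686, Add(6, 1190)) = Add(-206686, 1196) = -205490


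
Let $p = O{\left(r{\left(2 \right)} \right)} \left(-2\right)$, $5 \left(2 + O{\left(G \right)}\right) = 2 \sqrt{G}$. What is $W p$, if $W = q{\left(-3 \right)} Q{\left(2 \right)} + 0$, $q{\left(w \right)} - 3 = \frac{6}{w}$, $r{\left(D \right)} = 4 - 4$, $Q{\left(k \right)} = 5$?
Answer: $20$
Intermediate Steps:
$r{\left(D \right)} = 0$ ($r{\left(D \right)} = 4 - 4 = 0$)
$q{\left(w \right)} = 3 + \frac{6}{w}$
$O{\left(G \right)} = -2 + \frac{2 \sqrt{G}}{5}$
$W = 5$ ($W = \left(3 + \frac{6}{-3}\right) 5 + 0 = \left(3 + 6 \left(- \frac{1}{3}\right)\right) 5 + 0 = \left(3 - 2\right) 5 + 0 = 1 \cdot 5 + 0 = 5 + 0 = 5$)
$p = 4$ ($p = \left(-2 + \frac{2 \sqrt{0}}{5}\right) \left(-2\right) = \left(-2 + \frac{2}{5} \cdot 0\right) \left(-2\right) = \left(-2 + 0\right) \left(-2\right) = \left(-2\right) \left(-2\right) = 4$)
$W p = 5 \cdot 4 = 20$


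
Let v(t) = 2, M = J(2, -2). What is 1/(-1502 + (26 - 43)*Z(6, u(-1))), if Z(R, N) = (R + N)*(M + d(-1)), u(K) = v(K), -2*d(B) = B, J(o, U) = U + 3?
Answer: -1/1706 ≈ -0.00058617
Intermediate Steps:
J(o, U) = 3 + U
d(B) = -B/2
M = 1 (M = 3 - 2 = 1)
u(K) = 2
Z(R, N) = 3*N/2 + 3*R/2 (Z(R, N) = (R + N)*(1 - ½*(-1)) = (N + R)*(1 + ½) = (N + R)*(3/2) = 3*N/2 + 3*R/2)
1/(-1502 + (26 - 43)*Z(6, u(-1))) = 1/(-1502 + (26 - 43)*((3/2)*2 + (3/2)*6)) = 1/(-1502 - 17*(3 + 9)) = 1/(-1502 - 17*12) = 1/(-1502 - 204) = 1/(-1706) = -1/1706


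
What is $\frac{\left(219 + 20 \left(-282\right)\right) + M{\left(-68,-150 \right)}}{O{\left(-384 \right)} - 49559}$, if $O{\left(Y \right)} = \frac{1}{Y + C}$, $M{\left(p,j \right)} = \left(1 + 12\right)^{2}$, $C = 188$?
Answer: $\frac{1029392}{9713565} \approx 0.10597$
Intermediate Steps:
$M{\left(p,j \right)} = 169$ ($M{\left(p,j \right)} = 13^{2} = 169$)
$O{\left(Y \right)} = \frac{1}{188 + Y}$ ($O{\left(Y \right)} = \frac{1}{Y + 188} = \frac{1}{188 + Y}$)
$\frac{\left(219 + 20 \left(-282\right)\right) + M{\left(-68,-150 \right)}}{O{\left(-384 \right)} - 49559} = \frac{\left(219 + 20 \left(-282\right)\right) + 169}{\frac{1}{188 - 384} - 49559} = \frac{\left(219 - 5640\right) + 169}{\frac{1}{-196} - 49559} = \frac{-5421 + 169}{- \frac{1}{196} - 49559} = - \frac{5252}{- \frac{9713565}{196}} = \left(-5252\right) \left(- \frac{196}{9713565}\right) = \frac{1029392}{9713565}$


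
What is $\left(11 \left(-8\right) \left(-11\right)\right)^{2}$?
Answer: $937024$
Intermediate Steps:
$\left(11 \left(-8\right) \left(-11\right)\right)^{2} = \left(\left(-88\right) \left(-11\right)\right)^{2} = 968^{2} = 937024$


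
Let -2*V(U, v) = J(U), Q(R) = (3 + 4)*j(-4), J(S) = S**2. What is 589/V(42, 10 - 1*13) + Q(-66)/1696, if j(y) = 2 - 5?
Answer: -508733/747936 ≈ -0.68018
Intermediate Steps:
j(y) = -3
Q(R) = -21 (Q(R) = (3 + 4)*(-3) = 7*(-3) = -21)
V(U, v) = -U**2/2
589/V(42, 10 - 1*13) + Q(-66)/1696 = 589/((-1/2*42**2)) - 21/1696 = 589/((-1/2*1764)) - 21*1/1696 = 589/(-882) - 21/1696 = 589*(-1/882) - 21/1696 = -589/882 - 21/1696 = -508733/747936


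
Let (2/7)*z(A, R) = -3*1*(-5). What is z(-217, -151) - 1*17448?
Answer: -34791/2 ≈ -17396.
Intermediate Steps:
z(A, R) = 105/2 (z(A, R) = 7*(-3*1*(-5))/2 = 7*(-3*(-5))/2 = (7/2)*15 = 105/2)
z(-217, -151) - 1*17448 = 105/2 - 1*17448 = 105/2 - 17448 = -34791/2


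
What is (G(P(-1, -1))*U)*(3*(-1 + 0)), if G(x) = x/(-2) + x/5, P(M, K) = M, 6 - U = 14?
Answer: 36/5 ≈ 7.2000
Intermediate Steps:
U = -8 (U = 6 - 1*14 = 6 - 14 = -8)
G(x) = -3*x/10 (G(x) = x*(-1/2) + x*(1/5) = -x/2 + x/5 = -3*x/10)
(G(P(-1, -1))*U)*(3*(-1 + 0)) = (-3/10*(-1)*(-8))*(3*(-1 + 0)) = ((3/10)*(-8))*(3*(-1)) = -12/5*(-3) = 36/5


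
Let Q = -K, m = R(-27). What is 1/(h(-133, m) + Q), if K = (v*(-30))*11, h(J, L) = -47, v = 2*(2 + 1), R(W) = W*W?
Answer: 1/1933 ≈ 0.00051733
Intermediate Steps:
R(W) = W²
m = 729 (m = (-27)² = 729)
v = 6 (v = 2*3 = 6)
K = -1980 (K = (6*(-30))*11 = -180*11 = -1980)
Q = 1980 (Q = -1*(-1980) = 1980)
1/(h(-133, m) + Q) = 1/(-47 + 1980) = 1/1933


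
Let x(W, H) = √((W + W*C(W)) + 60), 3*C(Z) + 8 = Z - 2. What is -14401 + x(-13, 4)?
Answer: -14401 + 2*√330/3 ≈ -14389.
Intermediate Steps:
C(Z) = -10/3 + Z/3 (C(Z) = -8/3 + (Z - 2)/3 = -8/3 + (-2 + Z)/3 = -8/3 + (-⅔ + Z/3) = -10/3 + Z/3)
x(W, H) = √(60 + W + W*(-10/3 + W/3)) (x(W, H) = √((W + W*(-10/3 + W/3)) + 60) = √(60 + W + W*(-10/3 + W/3)))
-14401 + x(-13, 4) = -14401 + √(540 - 21*(-13) + 3*(-13)²)/3 = -14401 + √(540 + 273 + 3*169)/3 = -14401 + √(540 + 273 + 507)/3 = -14401 + √1320/3 = -14401 + (2*√330)/3 = -14401 + 2*√330/3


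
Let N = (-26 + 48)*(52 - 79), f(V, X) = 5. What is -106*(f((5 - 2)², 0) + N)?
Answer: 62434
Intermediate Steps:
N = -594 (N = 22*(-27) = -594)
-106*(f((5 - 2)², 0) + N) = -106*(5 - 594) = -106*(-589) = 62434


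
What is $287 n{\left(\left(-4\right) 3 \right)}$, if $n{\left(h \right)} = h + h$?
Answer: $-6888$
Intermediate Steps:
$n{\left(h \right)} = 2 h$
$287 n{\left(\left(-4\right) 3 \right)} = 287 \cdot 2 \left(\left(-4\right) 3\right) = 287 \cdot 2 \left(-12\right) = 287 \left(-24\right) = -6888$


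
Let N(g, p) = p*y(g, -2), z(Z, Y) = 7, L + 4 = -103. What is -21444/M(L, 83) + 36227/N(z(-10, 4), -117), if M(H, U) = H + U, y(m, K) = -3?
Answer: 699691/702 ≈ 996.71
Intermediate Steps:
L = -107 (L = -4 - 103 = -107)
N(g, p) = -3*p (N(g, p) = p*(-3) = -3*p)
-21444/M(L, 83) + 36227/N(z(-10, 4), -117) = -21444/(-107 + 83) + 36227/((-3*(-117))) = -21444/(-24) + 36227/351 = -21444*(-1/24) + 36227*(1/351) = 1787/2 + 36227/351 = 699691/702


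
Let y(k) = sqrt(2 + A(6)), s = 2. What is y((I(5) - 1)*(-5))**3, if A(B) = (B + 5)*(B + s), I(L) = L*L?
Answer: 270*sqrt(10) ≈ 853.81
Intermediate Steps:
I(L) = L**2
A(B) = (2 + B)*(5 + B) (A(B) = (B + 5)*(B + 2) = (5 + B)*(2 + B) = (2 + B)*(5 + B))
y(k) = 3*sqrt(10) (y(k) = sqrt(2 + (10 + 6**2 + 7*6)) = sqrt(2 + (10 + 36 + 42)) = sqrt(2 + 88) = sqrt(90) = 3*sqrt(10))
y((I(5) - 1)*(-5))**3 = (3*sqrt(10))**3 = 270*sqrt(10)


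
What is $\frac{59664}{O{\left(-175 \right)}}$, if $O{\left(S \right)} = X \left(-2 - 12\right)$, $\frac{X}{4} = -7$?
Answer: $\frac{7458}{49} \approx 152.2$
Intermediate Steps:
$X = -28$ ($X = 4 \left(-7\right) = -28$)
$O{\left(S \right)} = 392$ ($O{\left(S \right)} = - 28 \left(-2 - 12\right) = \left(-28\right) \left(-14\right) = 392$)
$\frac{59664}{O{\left(-175 \right)}} = \frac{59664}{392} = 59664 \cdot \frac{1}{392} = \frac{7458}{49}$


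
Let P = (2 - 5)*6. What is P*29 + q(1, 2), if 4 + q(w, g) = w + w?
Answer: -524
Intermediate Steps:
q(w, g) = -4 + 2*w (q(w, g) = -4 + (w + w) = -4 + 2*w)
P = -18 (P = -3*6 = -18)
P*29 + q(1, 2) = -18*29 + (-4 + 2*1) = -522 + (-4 + 2) = -522 - 2 = -524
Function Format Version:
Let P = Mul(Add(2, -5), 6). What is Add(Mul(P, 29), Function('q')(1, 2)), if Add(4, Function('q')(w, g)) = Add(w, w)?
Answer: -524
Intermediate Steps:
Function('q')(w, g) = Add(-4, Mul(2, w)) (Function('q')(w, g) = Add(-4, Add(w, w)) = Add(-4, Mul(2, w)))
P = -18 (P = Mul(-3, 6) = -18)
Add(Mul(P, 29), Function('q')(1, 2)) = Add(Mul(-18, 29), Add(-4, Mul(2, 1))) = Add(-522, Add(-4, 2)) = Add(-522, -2) = -524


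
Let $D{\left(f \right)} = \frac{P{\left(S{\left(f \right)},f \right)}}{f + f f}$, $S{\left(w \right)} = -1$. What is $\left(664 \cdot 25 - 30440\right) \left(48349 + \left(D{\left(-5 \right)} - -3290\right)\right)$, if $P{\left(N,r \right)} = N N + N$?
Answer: $-714683760$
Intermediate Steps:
$P{\left(N,r \right)} = N + N^{2}$ ($P{\left(N,r \right)} = N^{2} + N = N + N^{2}$)
$D{\left(f \right)} = 0$ ($D{\left(f \right)} = \frac{\left(-1\right) \left(1 - 1\right)}{f + f f} = \frac{\left(-1\right) 0}{f + f^{2}} = \frac{0}{f + f^{2}} = 0$)
$\left(664 \cdot 25 - 30440\right) \left(48349 + \left(D{\left(-5 \right)} - -3290\right)\right) = \left(664 \cdot 25 - 30440\right) \left(48349 + \left(0 - -3290\right)\right) = \left(16600 - 30440\right) \left(48349 + \left(0 + 3290\right)\right) = - 13840 \left(48349 + 3290\right) = \left(-13840\right) 51639 = -714683760$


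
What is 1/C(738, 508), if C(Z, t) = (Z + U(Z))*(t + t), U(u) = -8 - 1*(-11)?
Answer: 1/752856 ≈ 1.3283e-6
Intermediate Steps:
U(u) = 3 (U(u) = -8 + 11 = 3)
C(Z, t) = 2*t*(3 + Z) (C(Z, t) = (Z + 3)*(t + t) = (3 + Z)*(2*t) = 2*t*(3 + Z))
1/C(738, 508) = 1/(2*508*(3 + 738)) = 1/(2*508*741) = 1/752856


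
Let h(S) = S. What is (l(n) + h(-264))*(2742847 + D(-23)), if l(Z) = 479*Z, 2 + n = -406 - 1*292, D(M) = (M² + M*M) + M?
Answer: -920748019448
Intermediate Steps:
D(M) = M + 2*M² (D(M) = (M² + M²) + M = 2*M² + M = M + 2*M²)
n = -700 (n = -2 + (-406 - 1*292) = -2 + (-406 - 292) = -2 - 698 = -700)
(l(n) + h(-264))*(2742847 + D(-23)) = (479*(-700) - 264)*(2742847 - 23*(1 + 2*(-23))) = (-335300 - 264)*(2742847 - 23*(1 - 46)) = -335564*(2742847 - 23*(-45)) = -335564*(2742847 + 1035) = -335564*2743882 = -920748019448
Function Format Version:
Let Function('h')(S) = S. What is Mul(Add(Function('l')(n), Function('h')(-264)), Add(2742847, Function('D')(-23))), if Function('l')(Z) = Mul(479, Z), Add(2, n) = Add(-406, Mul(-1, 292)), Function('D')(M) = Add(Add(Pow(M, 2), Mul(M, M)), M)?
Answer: -920748019448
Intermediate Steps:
Function('D')(M) = Add(M, Mul(2, Pow(M, 2))) (Function('D')(M) = Add(Add(Pow(M, 2), Pow(M, 2)), M) = Add(Mul(2, Pow(M, 2)), M) = Add(M, Mul(2, Pow(M, 2))))
n = -700 (n = Add(-2, Add(-406, Mul(-1, 292))) = Add(-2, Add(-406, -292)) = Add(-2, -698) = -700)
Mul(Add(Function('l')(n), Function('h')(-264)), Add(2742847, Function('D')(-23))) = Mul(Add(Mul(479, -700), -264), Add(2742847, Mul(-23, Add(1, Mul(2, -23))))) = Mul(Add(-335300, -264), Add(2742847, Mul(-23, Add(1, -46)))) = Mul(-335564, Add(2742847, Mul(-23, -45))) = Mul(-335564, Add(2742847, 1035)) = Mul(-335564, 2743882) = -920748019448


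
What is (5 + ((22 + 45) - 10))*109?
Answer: 6758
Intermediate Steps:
(5 + ((22 + 45) - 10))*109 = (5 + (67 - 10))*109 = (5 + 57)*109 = 62*109 = 6758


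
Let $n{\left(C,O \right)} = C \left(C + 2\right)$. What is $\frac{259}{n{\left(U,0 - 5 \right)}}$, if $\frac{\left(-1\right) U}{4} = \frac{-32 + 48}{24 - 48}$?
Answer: $\frac{333}{16} \approx 20.813$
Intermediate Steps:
$U = \frac{8}{3}$ ($U = - 4 \frac{-32 + 48}{24 - 48} = - 4 \frac{16}{-24} = - 4 \cdot 16 \left(- \frac{1}{24}\right) = \left(-4\right) \left(- \frac{2}{3}\right) = \frac{8}{3} \approx 2.6667$)
$n{\left(C,O \right)} = C \left(2 + C\right)$
$\frac{259}{n{\left(U,0 - 5 \right)}} = \frac{259}{\frac{8}{3} \left(2 + \frac{8}{3}\right)} = \frac{259}{\frac{8}{3} \cdot \frac{14}{3}} = \frac{259}{\frac{112}{9}} = 259 \cdot \frac{9}{112} = \frac{333}{16}$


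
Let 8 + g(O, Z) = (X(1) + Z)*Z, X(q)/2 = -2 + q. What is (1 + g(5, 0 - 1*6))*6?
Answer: 246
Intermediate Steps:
X(q) = -4 + 2*q (X(q) = 2*(-2 + q) = -4 + 2*q)
g(O, Z) = -8 + Z*(-2 + Z) (g(O, Z) = -8 + ((-4 + 2*1) + Z)*Z = -8 + ((-4 + 2) + Z)*Z = -8 + (-2 + Z)*Z = -8 + Z*(-2 + Z))
(1 + g(5, 0 - 1*6))*6 = (1 + (-8 + (0 - 1*6)**2 - 2*(0 - 1*6)))*6 = (1 + (-8 + (0 - 6)**2 - 2*(0 - 6)))*6 = (1 + (-8 + (-6)**2 - 2*(-6)))*6 = (1 + (-8 + 36 + 12))*6 = (1 + 40)*6 = 41*6 = 246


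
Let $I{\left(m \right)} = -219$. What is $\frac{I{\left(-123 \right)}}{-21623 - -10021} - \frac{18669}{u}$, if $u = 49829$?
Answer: $- \frac{205685187}{578116058} \approx -0.35579$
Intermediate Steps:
$\frac{I{\left(-123 \right)}}{-21623 - -10021} - \frac{18669}{u} = - \frac{219}{-21623 - -10021} - \frac{18669}{49829} = - \frac{219}{-21623 + 10021} - \frac{18669}{49829} = - \frac{219}{-11602} - \frac{18669}{49829} = \left(-219\right) \left(- \frac{1}{11602}\right) - \frac{18669}{49829} = \frac{219}{11602} - \frac{18669}{49829} = - \frac{205685187}{578116058}$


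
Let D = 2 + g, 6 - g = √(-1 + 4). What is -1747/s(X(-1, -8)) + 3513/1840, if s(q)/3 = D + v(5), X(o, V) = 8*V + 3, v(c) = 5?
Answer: -20019383/458160 - 1747*√3/498 ≈ -49.771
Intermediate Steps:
g = 6 - √3 (g = 6 - √(-1 + 4) = 6 - √3 ≈ 4.2680)
D = 8 - √3 (D = 2 + (6 - √3) = 8 - √3 ≈ 6.2680)
X(o, V) = 3 + 8*V
s(q) = 39 - 3*√3 (s(q) = 3*((8 - √3) + 5) = 3*(13 - √3) = 39 - 3*√3)
-1747/s(X(-1, -8)) + 3513/1840 = -1747/(39 - 3*√3) + 3513/1840 = 3513/1840 - 1747/(39 - 3*√3)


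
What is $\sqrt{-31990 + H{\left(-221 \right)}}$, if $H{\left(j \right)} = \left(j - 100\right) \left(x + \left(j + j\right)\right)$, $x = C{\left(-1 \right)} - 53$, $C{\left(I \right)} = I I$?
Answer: $2 \sqrt{31646} \approx 355.79$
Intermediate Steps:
$C{\left(I \right)} = I^{2}$
$x = -52$ ($x = \left(-1\right)^{2} - 53 = 1 - 53 = -52$)
$H{\left(j \right)} = \left(-100 + j\right) \left(-52 + 2 j\right)$ ($H{\left(j \right)} = \left(j - 100\right) \left(-52 + \left(j + j\right)\right) = \left(-100 + j\right) \left(-52 + 2 j\right)$)
$\sqrt{-31990 + H{\left(-221 \right)}} = \sqrt{-31990 + \left(5200 - -55692 + 2 \left(-221\right)^{2}\right)} = \sqrt{-31990 + \left(5200 + 55692 + 2 \cdot 48841\right)} = \sqrt{-31990 + \left(5200 + 55692 + 97682\right)} = \sqrt{-31990 + 158574} = \sqrt{126584} = 2 \sqrt{31646}$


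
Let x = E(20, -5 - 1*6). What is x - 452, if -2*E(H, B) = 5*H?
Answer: -502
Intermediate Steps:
E(H, B) = -5*H/2
x = -50 (x = -5/2*20 = -50)
x - 452 = -50 - 452 = -502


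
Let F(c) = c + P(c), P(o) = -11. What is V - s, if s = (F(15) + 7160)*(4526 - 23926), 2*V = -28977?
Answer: 277934223/2 ≈ 1.3897e+8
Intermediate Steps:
V = -28977/2 (V = (½)*(-28977) = -28977/2 ≈ -14489.)
F(c) = -11 + c (F(c) = c - 11 = -11 + c)
s = -138981600 (s = ((-11 + 15) + 7160)*(4526 - 23926) = (4 + 7160)*(-19400) = 7164*(-19400) = -138981600)
V - s = -28977/2 - 1*(-138981600) = -28977/2 + 138981600 = 277934223/2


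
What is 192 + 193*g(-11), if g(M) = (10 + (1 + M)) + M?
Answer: -1931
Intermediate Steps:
g(M) = 11 + 2*M (g(M) = (11 + M) + M = 11 + 2*M)
192 + 193*g(-11) = 192 + 193*(11 + 2*(-11)) = 192 + 193*(11 - 22) = 192 + 193*(-11) = 192 - 2123 = -1931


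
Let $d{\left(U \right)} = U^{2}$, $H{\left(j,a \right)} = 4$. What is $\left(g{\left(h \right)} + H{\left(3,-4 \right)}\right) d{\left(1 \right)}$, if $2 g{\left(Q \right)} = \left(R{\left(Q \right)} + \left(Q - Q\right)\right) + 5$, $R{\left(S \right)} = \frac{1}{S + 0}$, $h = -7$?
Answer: $\frac{45}{7} \approx 6.4286$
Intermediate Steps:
$R{\left(S \right)} = \frac{1}{S}$
$g{\left(Q \right)} = \frac{5}{2} + \frac{1}{2 Q}$ ($g{\left(Q \right)} = \frac{\left(\frac{1}{Q} + \left(Q - Q\right)\right) + 5}{2} = \frac{\left(\frac{1}{Q} + 0\right) + 5}{2} = \frac{\frac{1}{Q} + 5}{2} = \frac{5 + \frac{1}{Q}}{2} = \frac{5}{2} + \frac{1}{2 Q}$)
$\left(g{\left(h \right)} + H{\left(3,-4 \right)}\right) d{\left(1 \right)} = \left(\frac{1 + 5 \left(-7\right)}{2 \left(-7\right)} + 4\right) 1^{2} = \left(\frac{1}{2} \left(- \frac{1}{7}\right) \left(1 - 35\right) + 4\right) 1 = \left(\frac{1}{2} \left(- \frac{1}{7}\right) \left(-34\right) + 4\right) 1 = \left(\frac{17}{7} + 4\right) 1 = \frac{45}{7} \cdot 1 = \frac{45}{7}$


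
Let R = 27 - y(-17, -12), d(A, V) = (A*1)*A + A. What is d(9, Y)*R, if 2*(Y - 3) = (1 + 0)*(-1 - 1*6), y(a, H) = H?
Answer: 3510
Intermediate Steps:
Y = -1/2 (Y = 3 + ((1 + 0)*(-1 - 1*6))/2 = 3 + (1*(-1 - 6))/2 = 3 + (1*(-7))/2 = 3 + (1/2)*(-7) = 3 - 7/2 = -1/2 ≈ -0.50000)
d(A, V) = A + A**2 (d(A, V) = A*A + A = A**2 + A = A + A**2)
R = 39 (R = 27 - 1*(-12) = 27 + 12 = 39)
d(9, Y)*R = (9*(1 + 9))*39 = (9*10)*39 = 90*39 = 3510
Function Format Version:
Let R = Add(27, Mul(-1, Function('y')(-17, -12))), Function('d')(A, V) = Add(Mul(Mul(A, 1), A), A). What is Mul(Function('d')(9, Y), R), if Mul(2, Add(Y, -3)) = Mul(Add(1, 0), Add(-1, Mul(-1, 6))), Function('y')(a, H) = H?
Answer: 3510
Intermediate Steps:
Y = Rational(-1, 2) (Y = Add(3, Mul(Rational(1, 2), Mul(Add(1, 0), Add(-1, Mul(-1, 6))))) = Add(3, Mul(Rational(1, 2), Mul(1, Add(-1, -6)))) = Add(3, Mul(Rational(1, 2), Mul(1, -7))) = Add(3, Mul(Rational(1, 2), -7)) = Add(3, Rational(-7, 2)) = Rational(-1, 2) ≈ -0.50000)
Function('d')(A, V) = Add(A, Pow(A, 2)) (Function('d')(A, V) = Add(Mul(A, A), A) = Add(Pow(A, 2), A) = Add(A, Pow(A, 2)))
R = 39 (R = Add(27, Mul(-1, -12)) = Add(27, 12) = 39)
Mul(Function('d')(9, Y), R) = Mul(Mul(9, Add(1, 9)), 39) = Mul(Mul(9, 10), 39) = Mul(90, 39) = 3510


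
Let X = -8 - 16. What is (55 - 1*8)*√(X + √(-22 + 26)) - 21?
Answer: -21 + 47*I*√22 ≈ -21.0 + 220.45*I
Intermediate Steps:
X = -24
(55 - 1*8)*√(X + √(-22 + 26)) - 21 = (55 - 1*8)*√(-24 + √(-22 + 26)) - 21 = (55 - 8)*√(-24 + √4) - 21 = 47*√(-24 + 2) - 21 = 47*√(-22) - 21 = 47*(I*√22) - 21 = 47*I*√22 - 21 = -21 + 47*I*√22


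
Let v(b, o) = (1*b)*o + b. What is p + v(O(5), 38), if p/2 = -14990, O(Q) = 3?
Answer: -29863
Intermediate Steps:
p = -29980 (p = 2*(-14990) = -29980)
v(b, o) = b + b*o (v(b, o) = b*o + b = b + b*o)
p + v(O(5), 38) = -29980 + 3*(1 + 38) = -29980 + 3*39 = -29980 + 117 = -29863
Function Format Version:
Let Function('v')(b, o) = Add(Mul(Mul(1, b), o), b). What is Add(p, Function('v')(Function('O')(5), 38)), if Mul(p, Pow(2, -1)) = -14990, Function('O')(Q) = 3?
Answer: -29863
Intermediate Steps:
p = -29980 (p = Mul(2, -14990) = -29980)
Function('v')(b, o) = Add(b, Mul(b, o)) (Function('v')(b, o) = Add(Mul(b, o), b) = Add(b, Mul(b, o)))
Add(p, Function('v')(Function('O')(5), 38)) = Add(-29980, Mul(3, Add(1, 38))) = Add(-29980, Mul(3, 39)) = Add(-29980, 117) = -29863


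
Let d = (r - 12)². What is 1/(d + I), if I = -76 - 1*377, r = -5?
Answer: -1/164 ≈ -0.0060976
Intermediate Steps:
I = -453 (I = -76 - 377 = -453)
d = 289 (d = (-5 - 12)² = (-17)² = 289)
1/(d + I) = 1/(289 - 453) = 1/(-164) = -1/164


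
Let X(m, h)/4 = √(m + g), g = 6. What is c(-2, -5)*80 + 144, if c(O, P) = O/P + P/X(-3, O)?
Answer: 176 - 100*√3/3 ≈ 118.27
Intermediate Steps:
X(m, h) = 4*√(6 + m) (X(m, h) = 4*√(m + 6) = 4*√(6 + m))
c(O, P) = O/P + P*√3/12 (c(O, P) = O/P + P/((4*√(6 - 3))) = O/P + P/((4*√3)) = O/P + P*(√3/12) = O/P + P*√3/12)
c(-2, -5)*80 + 144 = (-2/(-5) + (1/12)*(-5)*√3)*80 + 144 = (-2*(-⅕) - 5*√3/12)*80 + 144 = (⅖ - 5*√3/12)*80 + 144 = (32 - 100*√3/3) + 144 = 176 - 100*√3/3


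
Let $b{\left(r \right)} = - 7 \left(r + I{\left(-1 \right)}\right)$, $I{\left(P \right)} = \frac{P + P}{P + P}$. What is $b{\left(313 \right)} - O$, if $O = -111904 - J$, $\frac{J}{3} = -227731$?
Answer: $-573487$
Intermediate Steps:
$J = -683193$ ($J = 3 \left(-227731\right) = -683193$)
$I{\left(P \right)} = 1$ ($I{\left(P \right)} = \frac{2 P}{2 P} = 2 P \frac{1}{2 P} = 1$)
$O = 571289$ ($O = -111904 - -683193 = -111904 + 683193 = 571289$)
$b{\left(r \right)} = -7 - 7 r$ ($b{\left(r \right)} = - 7 \left(r + 1\right) = - 7 \left(1 + r\right) = -7 - 7 r$)
$b{\left(313 \right)} - O = \left(-7 - 2191\right) - 571289 = -2198 - 571289 = -573487$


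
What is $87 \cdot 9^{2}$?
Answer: $7047$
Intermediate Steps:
$87 \cdot 9^{2} = 87 \cdot 81 = 7047$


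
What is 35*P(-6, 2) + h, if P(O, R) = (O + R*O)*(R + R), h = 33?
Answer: -2487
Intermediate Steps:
P(O, R) = 2*R*(O + O*R) (P(O, R) = (O + O*R)*(2*R) = 2*R*(O + O*R))
35*P(-6, 2) + h = 35*(2*(-6)*2*(1 + 2)) + 33 = 35*(2*(-6)*2*3) + 33 = 35*(-72) + 33 = -2520 + 33 = -2487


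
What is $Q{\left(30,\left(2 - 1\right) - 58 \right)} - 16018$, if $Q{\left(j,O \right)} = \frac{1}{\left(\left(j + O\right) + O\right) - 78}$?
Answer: $- \frac{2594917}{162} \approx -16018.0$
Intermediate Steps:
$Q{\left(j,O \right)} = \frac{1}{-78 + j + 2 O}$ ($Q{\left(j,O \right)} = \frac{1}{\left(\left(O + j\right) + O\right) - 78} = \frac{1}{\left(j + 2 O\right) - 78} = \frac{1}{-78 + j + 2 O}$)
$Q{\left(30,\left(2 - 1\right) - 58 \right)} - 16018 = \frac{1}{-78 + 30 + 2 \left(\left(2 - 1\right) - 58\right)} - 16018 = \frac{1}{-78 + 30 + 2 \left(1 - 58\right)} - 16018 = \frac{1}{-78 + 30 + 2 \left(-57\right)} - 16018 = \frac{1}{-78 + 30 - 114} - 16018 = \frac{1}{-162} - 16018 = - \frac{1}{162} - 16018 = - \frac{2594917}{162}$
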